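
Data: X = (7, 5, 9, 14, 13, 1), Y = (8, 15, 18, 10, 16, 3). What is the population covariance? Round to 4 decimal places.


Cov = (1/n)*sum((xi-xbar)(yi-ybar))
n = 6, xbar = 49/6 ≈ 8.166667, ybar = 70/6 = 35/3 ≈ 11.666667
sum((xi-xbar)(yi-ybar)) = 217/3 ≈ 72.333333
Cov = 72.333333 / 6 = 217/18 ≈ 12.055556

12.0556


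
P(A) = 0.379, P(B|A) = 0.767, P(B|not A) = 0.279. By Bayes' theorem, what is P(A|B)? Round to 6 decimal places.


P(A|B) = P(B|A)*P(A) / P(B), P(B) = P(B|A)*P(A) + P(B|not A)*P(not A)
P(B|A)*P(A) = 0.767 * 0.379 = 0.290693
P(B|not A)*P(not A) = 0.279 * 0.621 = 0.173259
P(B) = 0.290693 + 0.173259 = 0.463952
P(A|B) = 0.290693 / 0.463952 ≈ 0.62655835

0.626558


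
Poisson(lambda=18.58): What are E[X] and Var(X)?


E[X] = Var(X) = lambda = 18.58

18.58, 18.58


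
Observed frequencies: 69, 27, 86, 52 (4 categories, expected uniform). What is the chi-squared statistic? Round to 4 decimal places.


chi2 = sum((O-E)^2/E), E = total/4
total = 234, E = 234/4 = 58.5
(69 - 58.5)^2 / 58.5 = 110.25 / 58.5 = 49/26 ≈ 1.884615
(27 - 58.5)^2 / 58.5 = 992.25 / 58.5 = 441/26 ≈ 16.961538
(86 - 58.5)^2 / 58.5 = 756.25 / 58.5 = 3025/234 ≈ 12.927350
(52 - 58.5)^2 / 58.5 = 42.25 / 58.5 = 13/18 ≈ 0.722222
chi2 = 3802/117 ≈ 32.495726

32.4957


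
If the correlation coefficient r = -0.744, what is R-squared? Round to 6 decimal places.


R^2 = r^2 = (-0.744)^2 = 0.553536

0.553536


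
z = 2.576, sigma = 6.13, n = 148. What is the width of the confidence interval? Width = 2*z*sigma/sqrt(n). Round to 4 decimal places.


width = 2*z*sigma/sqrt(n)
2*z*sigma = 2 * 2.576 * 6.13 = 31.58176
sqrt(148) ≈ 12.165525
width = 31.58176 / 12.165525 ≈ 2.596005

2.5960


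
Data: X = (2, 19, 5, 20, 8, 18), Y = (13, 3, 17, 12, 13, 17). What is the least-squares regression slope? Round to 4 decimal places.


b = sum((xi-xbar)(yi-ybar)) / sum((xi-xbar)^2)
n = 6, xbar = 72/6 = 12, ybar = 75/6 = 12.5
Sxy = sum((xi-xbar)(yi-ybar)) = -82
Sxx = sum((xi-xbar)^2) = 314
b = Sxy / Sxx = -41/157 ≈ -0.261146

-0.2611


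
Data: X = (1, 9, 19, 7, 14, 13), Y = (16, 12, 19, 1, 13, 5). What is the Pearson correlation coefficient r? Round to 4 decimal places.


r = sum((xi-xbar)(yi-ybar)) / sqrt(sum((xi-xbar)^2) * sum((yi-ybar)^2))
n = 6, xbar = 63/6 = 10.5, ybar = 66/6 = 11
Sxy = sum((xi-xbar)(yi-ybar)) = 46
Sxx = sum((xi-xbar)^2) = 195.5
Syy = sum((yi-ybar)^2) = 230
sqrt(Sxx*Syy) ≈ 212.049523
r = Sxy / sqrt(Sxx*Syy) = 46 / 212.049523 ≈ 0.216930

0.2169


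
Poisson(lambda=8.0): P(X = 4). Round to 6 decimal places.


P = e^(-lam) * lam^k / k!
e^(-8.0) ≈ 0.0003354626
lam^k = 8.0^4 = 4096
k! = 4! = 24
P = 0.0003354626 * 4096 / 24 ≈ 0.057252

0.057252


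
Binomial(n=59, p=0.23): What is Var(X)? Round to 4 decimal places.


Var = n*p*(1-p) = 59 * 0.23 * 0.77 = 10.4489

10.4489


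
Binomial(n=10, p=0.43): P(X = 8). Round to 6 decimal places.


P = C(n,k) * p^k * (1-p)^(n-k)
C(10,8) = 45
p^k = 0.43^8 ≈ 0.001168820
(1-p)^(n-k) = 0.57^2 = 0.3249
P = 45 * 0.001168820 * 0.3249 ≈ 0.017089

0.017089


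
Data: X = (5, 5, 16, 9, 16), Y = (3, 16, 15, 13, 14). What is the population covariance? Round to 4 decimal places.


Cov = (1/n)*sum((xi-xbar)(yi-ybar))
n = 5, xbar = 51/5 = 10.2, ybar = 61/5 = 12.2
sum((xi-xbar)(yi-ybar)) = 53.8
Cov = 53.8 / 5 = 10.76

10.7600


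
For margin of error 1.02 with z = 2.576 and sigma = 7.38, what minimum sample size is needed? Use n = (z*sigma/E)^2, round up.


z*sigma/E = 2.576 * 7.38 / 1.02 = 39606/2125 ≈ 18.638118
(z*sigma/E)^2 ≈ 347.379429
round up: n = 348

348


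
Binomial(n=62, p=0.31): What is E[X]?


E[X] = n*p = 62 * 0.31 = 19.22

19.22


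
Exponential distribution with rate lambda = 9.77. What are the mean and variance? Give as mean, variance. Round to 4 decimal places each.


mean = 1/lam, var = 1/lam^2
mean = 1 / 9.77 = 100/977 ≈ 0.102354
lam^2 = 9.77^2 = 95.4529
var = 1 / 95.4529 ≈ 0.010476

0.1024, 0.0105


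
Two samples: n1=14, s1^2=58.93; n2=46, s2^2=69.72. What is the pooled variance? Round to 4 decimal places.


sp^2 = ((n1-1)*s1^2 + (n2-1)*s2^2)/(n1+n2-2)
(n1-1)*s1^2 = 13 * 58.93 = 766.09
(n2-1)*s2^2 = 45 * 69.72 = 3137.4
numerator = 766.09 + 3137.4 = 3903.49
n1+n2-2 = 58
sp^2 = 3903.49 / 58 = 390349/5800 ≈ 67.301552

67.3016


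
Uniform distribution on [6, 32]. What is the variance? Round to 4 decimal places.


Var = (b-a)^2 / 12
(b-a)^2 = (32 - 6)^2 = 676
Var = 676/12 ≈ 56.333333

56.3333


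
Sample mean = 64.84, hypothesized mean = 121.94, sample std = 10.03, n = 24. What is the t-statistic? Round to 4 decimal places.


t = (xbar - mu0) / (s/sqrt(n))
xbar - mu0 = 64.84 - 121.94 = -57.1
sqrt(24) ≈ 4.89897949
s/sqrt(n) = 10.03 / 4.89897949 ≈ 2.04736518
t = -57.1 / 2.04736518 ≈ -27.889504

-27.8895


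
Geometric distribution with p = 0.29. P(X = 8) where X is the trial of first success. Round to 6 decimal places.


P = (1-p)^(k-1) * p
(1-p)^(k-1) = 0.71^7 ≈ 0.09095120
P = 0.09095120 * 0.29 ≈ 0.02637585

0.026376


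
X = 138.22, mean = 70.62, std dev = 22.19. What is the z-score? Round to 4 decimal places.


z = (X - mu) / sigma
X - mu = 138.22 - 70.62 = 67.6
z = 67.6 / 22.19 = 6760/2219 ≈ 3.046417

3.0464


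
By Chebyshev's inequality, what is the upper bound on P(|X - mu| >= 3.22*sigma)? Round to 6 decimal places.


P <= 1/k^2
k^2 = 3.22^2 = 10.3684
1/k^2 = 1 / 10.3684 ≈ 0.09644690

0.096447


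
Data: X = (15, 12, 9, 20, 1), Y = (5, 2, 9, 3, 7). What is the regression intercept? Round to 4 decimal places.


a = ybar - b*xbar, where b = sum((xi-xbar)(yi-ybar)) / sum((xi-xbar)^2)
n = 5, xbar = 57/5 = 11.4, ybar = 26/5 = 5.2
Sxy = sum((xi-xbar)(yi-ybar)) = -49.4
Sxx = sum((xi-xbar)^2) = 201.2
b = Sxy / Sxx = -247/1006 ≈ -0.245527
a = 5.2 - (-0.245527) * 11.4 = 8047/1006 ≈ 7.999006

7.9990


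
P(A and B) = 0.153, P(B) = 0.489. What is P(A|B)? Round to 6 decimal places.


P(A|B) = P(A and B) / P(B) = 0.153 / 0.489 = 51/163 ≈ 0.31288344

0.312883


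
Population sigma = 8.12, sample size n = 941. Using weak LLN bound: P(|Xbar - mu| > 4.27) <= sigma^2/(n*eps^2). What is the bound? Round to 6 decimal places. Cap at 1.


bound = min(1, sigma^2/(n*eps^2))
sigma^2 = 8.12^2 = 65.9344
n*eps^2 = 941 * 4.27^2 = 941 * 18.2329 = 17157.1589
sigma^2/(n*eps^2) = 65.9344 / 17157.1589 ≈ 0.00384297

0.003843


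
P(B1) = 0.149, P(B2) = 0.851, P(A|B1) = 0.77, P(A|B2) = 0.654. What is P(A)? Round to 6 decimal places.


P(A) = P(A|B1)*P(B1) + P(A|B2)*P(B2)
P(A|B1)*P(B1) = 0.77 * 0.149 = 0.11473
P(A|B2)*P(B2) = 0.654 * 0.851 = 0.556554
P(A) = 0.11473 + 0.556554 = 0.671284

0.671284


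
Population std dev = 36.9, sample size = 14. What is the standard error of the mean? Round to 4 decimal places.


SE = sigma / sqrt(n)
sqrt(14) ≈ 3.741657
SE = 36.9 / 3.741657 ≈ 9.861940

9.8619


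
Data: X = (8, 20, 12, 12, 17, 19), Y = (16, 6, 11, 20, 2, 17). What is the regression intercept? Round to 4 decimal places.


a = ybar - b*xbar, where b = sum((xi-xbar)(yi-ybar)) / sum((xi-xbar)^2)
n = 6, xbar = 88/6 = 44/3 ≈ 14.666667, ybar = 72/6 = 12
Sxy = sum((xi-xbar)(yi-ybar)) = -79
Sxx = sum((xi-xbar)^2) = 334/3 ≈ 111.333333
b = Sxy / Sxx = -237/334 ≈ -0.709581
a = 12 - (-0.709581) * 14.666667 = 3742/167 ≈ 22.407186

22.4072


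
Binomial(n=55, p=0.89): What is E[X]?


E[X] = n*p = 55 * 0.89 = 48.95

48.95


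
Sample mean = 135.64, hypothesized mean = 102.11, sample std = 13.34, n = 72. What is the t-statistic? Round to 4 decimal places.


t = (xbar - mu0) / (s/sqrt(n))
xbar - mu0 = 135.64 - 102.11 = 33.53
sqrt(72) ≈ 8.48528137
s/sqrt(n) = 13.34 / 8.48528137 ≈ 1.57213408
t = 33.53 / 1.57213408 ≈ 21.327697

21.3277


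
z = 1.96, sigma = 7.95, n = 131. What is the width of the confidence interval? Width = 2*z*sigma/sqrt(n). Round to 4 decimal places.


width = 2*z*sigma/sqrt(n)
2*z*sigma = 2 * 1.96 * 7.95 = 31.164
sqrt(131) ≈ 11.445523
width = 31.164 / 11.445523 ≈ 2.722811

2.7228


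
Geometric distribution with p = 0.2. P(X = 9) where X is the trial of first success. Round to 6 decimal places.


P = (1-p)^(k-1) * p
(1-p)^(k-1) = 0.8^8 ≈ 0.1677722
P = 0.1677722 * 0.2 ≈ 0.03355443

0.033554


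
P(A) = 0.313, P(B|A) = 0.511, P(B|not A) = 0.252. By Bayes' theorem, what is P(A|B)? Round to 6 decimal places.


P(A|B) = P(B|A)*P(A) / P(B), P(B) = P(B|A)*P(A) + P(B|not A)*P(not A)
P(B|A)*P(A) = 0.511 * 0.313 = 0.159943
P(B|not A)*P(not A) = 0.252 * 0.687 = 0.173124
P(B) = 0.159943 + 0.173124 = 0.333067
P(A|B) = 0.159943 / 0.333067 ≈ 0.48021269

0.480213


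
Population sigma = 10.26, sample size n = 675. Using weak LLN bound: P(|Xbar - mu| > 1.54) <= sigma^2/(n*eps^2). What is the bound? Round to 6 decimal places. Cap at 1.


bound = min(1, sigma^2/(n*eps^2))
sigma^2 = 10.26^2 = 105.2676
n*eps^2 = 675 * 1.54^2 = 675 * 2.3716 = 1600.83
sigma^2/(n*eps^2) = 105.2676 / 1600.83 ≈ 0.06575814

0.065758


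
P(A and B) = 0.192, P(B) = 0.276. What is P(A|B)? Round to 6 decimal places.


P(A|B) = P(A and B) / P(B) = 0.192 / 0.276 = 16/23 ≈ 0.69565217

0.695652


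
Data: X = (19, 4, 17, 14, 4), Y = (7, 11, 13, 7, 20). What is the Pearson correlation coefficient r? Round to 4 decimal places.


r = sum((xi-xbar)(yi-ybar)) / sqrt(sum((xi-xbar)^2) * sum((yi-ybar)^2))
n = 5, xbar = 58/5 = 11.6, ybar = 58/5 = 11.6
Sxy = sum((xi-xbar)(yi-ybar)) = -96.8
Sxx = sum((xi-xbar)^2) = 205.2
Syy = sum((yi-ybar)^2) = 115.2
sqrt(Sxx*Syy) ≈ 153.749927
r = Sxy / sqrt(Sxx*Syy) = -96.8 / 153.749927 ≈ -0.629594

-0.6296


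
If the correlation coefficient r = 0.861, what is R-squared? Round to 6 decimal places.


R^2 = r^2 = (0.861)^2 = 0.741321

0.741321


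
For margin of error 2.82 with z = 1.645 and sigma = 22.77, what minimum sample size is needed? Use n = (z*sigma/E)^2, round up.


z*sigma/E = 1.645 * 22.77 / 2.82 = 13.2825
(z*sigma/E)^2 ≈ 176.424806
round up: n = 177

177


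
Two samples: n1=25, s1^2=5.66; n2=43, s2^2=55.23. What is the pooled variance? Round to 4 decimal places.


sp^2 = ((n1-1)*s1^2 + (n2-1)*s2^2)/(n1+n2-2)
(n1-1)*s1^2 = 24 * 5.66 = 135.84
(n2-1)*s2^2 = 42 * 55.23 = 2319.66
numerator = 135.84 + 2319.66 = 2455.5
n1+n2-2 = 66
sp^2 = 2455.5 / 66 = 1637/44 ≈ 37.204545

37.2045


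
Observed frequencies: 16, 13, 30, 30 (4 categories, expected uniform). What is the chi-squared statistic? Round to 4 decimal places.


chi2 = sum((O-E)^2/E), E = total/4
total = 89, E = 89/4 = 22.25
(16 - 22.25)^2 / 22.25 = 39.0625 / 22.25 = 625/356 ≈ 1.755618
(13 - 22.25)^2 / 22.25 = 85.5625 / 22.25 = 1369/356 ≈ 3.845506
(30 - 22.25)^2 / 22.25 = 60.0625 / 22.25 = 961/356 ≈ 2.699438
(30 - 22.25)^2 / 22.25 = 60.0625 / 22.25 = 961/356 ≈ 2.699438
chi2 = 11

11.0000


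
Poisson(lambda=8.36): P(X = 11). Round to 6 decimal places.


P = e^(-lam) * lam^k / k!
e^(-8.36) ≈ 0.0002340443
lam^k = 8.36^11 ≈ 13940201515.084424
k! = 11! = 39916800
P = 0.0002340443 * 13940201515.084424 / 39916800 ≈ 0.081736

0.081736


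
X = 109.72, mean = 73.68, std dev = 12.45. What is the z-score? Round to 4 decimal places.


z = (X - mu) / sigma
X - mu = 109.72 - 73.68 = 36.04
z = 36.04 / 12.45 = 3604/1245 ≈ 2.894779

2.8948


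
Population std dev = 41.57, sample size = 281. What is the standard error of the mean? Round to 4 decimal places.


SE = sigma / sqrt(n)
sqrt(281) ≈ 16.763055
SE = 41.57 / 16.763055 ≈ 2.479858

2.4799


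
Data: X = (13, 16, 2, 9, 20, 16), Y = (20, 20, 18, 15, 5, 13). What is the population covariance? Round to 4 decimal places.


Cov = (1/n)*sum((xi-xbar)(yi-ybar))
n = 6, xbar = 76/6 = 38/3 ≈ 12.666667, ybar = 91/6 ≈ 15.166667
sum((xi-xbar)(yi-ybar)) = -281/3 ≈ -93.666667
Cov = -93.666667 / 6 = -281/18 ≈ -15.611111

-15.6111


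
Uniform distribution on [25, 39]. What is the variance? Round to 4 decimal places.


Var = (b-a)^2 / 12
(b-a)^2 = (39 - 25)^2 = 196
Var = 196/12 ≈ 16.333333

16.3333


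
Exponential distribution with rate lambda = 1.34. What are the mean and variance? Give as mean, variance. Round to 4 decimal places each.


mean = 1/lam, var = 1/lam^2
mean = 1 / 1.34 = 50/67 ≈ 0.746269
lam^2 = 1.34^2 = 1.7956
var = 1 / 1.7956 = 2500/4489 ≈ 0.556917

0.7463, 0.5569


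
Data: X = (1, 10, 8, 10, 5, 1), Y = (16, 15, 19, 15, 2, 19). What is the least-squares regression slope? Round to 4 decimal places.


b = sum((xi-xbar)(yi-ybar)) / sum((xi-xbar)^2)
n = 6, xbar = 35/6 ≈ 5.833333, ybar = 86/6 = 43/3 ≈ 14.333333
Sxy = sum((xi-xbar)(yi-ybar)) = -14/3 ≈ -4.666667
Sxx = sum((xi-xbar)^2) = 521/6 ≈ 86.833333
b = Sxy / Sxx = -28/521 ≈ -0.053743

-0.0537


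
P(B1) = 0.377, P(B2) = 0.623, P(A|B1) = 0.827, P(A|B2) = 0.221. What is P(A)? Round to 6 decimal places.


P(A) = P(A|B1)*P(B1) + P(A|B2)*P(B2)
P(A|B1)*P(B1) = 0.827 * 0.377 = 0.311779
P(A|B2)*P(B2) = 0.221 * 0.623 = 0.137683
P(A) = 0.311779 + 0.137683 = 0.449462

0.449462


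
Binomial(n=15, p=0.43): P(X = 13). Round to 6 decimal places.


P = C(n,k) * p^k * (1-p)^(n-k)
C(15,13) = 105
p^k = 0.43^13 ≈ 0.00001718264
(1-p)^(n-k) = 0.57^2 = 0.3249
P = 105 * 0.00001718264 * 0.3249 ≈ 0.000586

0.000586


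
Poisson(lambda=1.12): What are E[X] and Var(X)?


E[X] = Var(X) = lambda = 1.12

1.12, 1.12


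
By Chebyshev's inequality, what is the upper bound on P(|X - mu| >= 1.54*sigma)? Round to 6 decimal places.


P <= 1/k^2
k^2 = 1.54^2 = 2.3716
1/k^2 = 1 / 2.3716 = 2500/5929 ≈ 0.42165627

0.421656


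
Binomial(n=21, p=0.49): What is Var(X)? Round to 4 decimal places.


Var = n*p*(1-p) = 21 * 0.49 * 0.51 = 5.2479

5.2479


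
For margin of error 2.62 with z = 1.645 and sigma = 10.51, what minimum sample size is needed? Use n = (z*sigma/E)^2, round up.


z*sigma/E = 1.645 * 10.51 / 2.62 ≈ 6.598836
(z*sigma/E)^2 ≈ 43.544635
round up: n = 44

44


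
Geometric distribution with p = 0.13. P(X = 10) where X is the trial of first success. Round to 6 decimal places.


P = (1-p)^(k-1) * p
(1-p)^(k-1) = 0.87^9 ≈ 0.2855442
P = 0.2855442 * 0.13 ≈ 0.03712074

0.037121


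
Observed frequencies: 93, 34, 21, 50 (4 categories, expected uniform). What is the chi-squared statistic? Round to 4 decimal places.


chi2 = sum((O-E)^2/E), E = total/4
total = 198, E = 198/4 = 49.5
(93 - 49.5)^2 / 49.5 = 1892.25 / 49.5 = 841/22 ≈ 38.227273
(34 - 49.5)^2 / 49.5 = 240.25 / 49.5 = 961/198 ≈ 4.853535
(21 - 49.5)^2 / 49.5 = 812.25 / 49.5 = 361/22 ≈ 16.409091
(50 - 49.5)^2 / 49.5 = 0.25 / 49.5 = 1/198 ≈ 0.005051
chi2 = 5890/99 ≈ 59.494949

59.4949


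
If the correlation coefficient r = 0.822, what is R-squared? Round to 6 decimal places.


R^2 = r^2 = (0.822)^2 = 0.675684

0.675684


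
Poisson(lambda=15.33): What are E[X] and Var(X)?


E[X] = Var(X) = lambda = 15.33

15.33, 15.33


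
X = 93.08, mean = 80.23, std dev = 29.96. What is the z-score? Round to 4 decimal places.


z = (X - mu) / sigma
X - mu = 93.08 - 80.23 = 12.85
z = 12.85 / 29.96 = 1285/2996 ≈ 0.428905

0.4289


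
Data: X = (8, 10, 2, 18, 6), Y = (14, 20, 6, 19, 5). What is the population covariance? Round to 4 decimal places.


Cov = (1/n)*sum((xi-xbar)(yi-ybar))
n = 5, xbar = 44/5 = 8.8, ybar = 64/5 = 12.8
sum((xi-xbar)(yi-ybar)) = 132.8
Cov = 132.8 / 5 = 26.56

26.5600


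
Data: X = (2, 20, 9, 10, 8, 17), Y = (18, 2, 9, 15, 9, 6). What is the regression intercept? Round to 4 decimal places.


a = ybar - b*xbar, where b = sum((xi-xbar)(yi-ybar)) / sum((xi-xbar)^2)
n = 6, xbar = 66/6 = 11, ybar = 59/6 ≈ 9.833333
Sxy = sum((xi-xbar)(yi-ybar)) = -168
Sxx = sum((xi-xbar)^2) = 212
b = Sxy / Sxx = -42/53 ≈ -0.792453
a = 9.833333 - (-0.792453) * 11 = 5899/318 ≈ 18.550314

18.5503


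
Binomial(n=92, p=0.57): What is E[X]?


E[X] = n*p = 92 * 0.57 = 52.44

52.44


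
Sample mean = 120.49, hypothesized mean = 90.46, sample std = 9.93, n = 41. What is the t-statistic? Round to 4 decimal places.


t = (xbar - mu0) / (s/sqrt(n))
xbar - mu0 = 120.49 - 90.46 = 30.03
sqrt(41) ≈ 6.40312424
s/sqrt(n) = 9.93 / 6.40312424 ≈ 1.55080546
t = 30.03 / 1.55080546 ≈ 19.364131

19.3641


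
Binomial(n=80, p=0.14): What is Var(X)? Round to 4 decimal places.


Var = n*p*(1-p) = 80 * 0.14 * 0.86 = 9.632

9.6320


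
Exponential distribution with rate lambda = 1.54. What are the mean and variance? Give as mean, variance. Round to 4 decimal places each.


mean = 1/lam, var = 1/lam^2
mean = 1 / 1.54 = 50/77 ≈ 0.649351
lam^2 = 1.54^2 = 2.3716
var = 1 / 2.3716 = 2500/5929 ≈ 0.421656

0.6494, 0.4217


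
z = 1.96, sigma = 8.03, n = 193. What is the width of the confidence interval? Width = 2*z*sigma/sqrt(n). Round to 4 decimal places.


width = 2*z*sigma/sqrt(n)
2*z*sigma = 2 * 1.96 * 8.03 = 31.4776
sqrt(193) ≈ 13.892444
width = 31.4776 / 13.892444 ≈ 2.265807

2.2658


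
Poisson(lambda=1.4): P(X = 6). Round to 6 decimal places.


P = e^(-lam) * lam^k / k!
e^(-1.4) ≈ 0.2465970
lam^k = 1.4^6 = 7.529536
k! = 6! = 720
P = 0.2465970 * 7.529536 / 720 ≈ 0.002579

0.002579


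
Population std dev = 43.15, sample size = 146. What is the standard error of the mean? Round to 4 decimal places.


SE = sigma / sqrt(n)
sqrt(146) ≈ 12.083046
SE = 43.15 / 12.083046 ≈ 3.571119

3.5711


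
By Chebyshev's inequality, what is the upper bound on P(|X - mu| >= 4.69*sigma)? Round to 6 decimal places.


P <= 1/k^2
k^2 = 4.69^2 = 21.9961
1/k^2 = 1 / 21.9961 ≈ 0.04546260

0.045463


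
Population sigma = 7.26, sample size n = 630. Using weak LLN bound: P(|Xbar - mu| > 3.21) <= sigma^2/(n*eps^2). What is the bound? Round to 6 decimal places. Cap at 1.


bound = min(1, sigma^2/(n*eps^2))
sigma^2 = 7.26^2 = 52.7076
n*eps^2 = 630 * 3.21^2 = 630 * 10.3041 = 6491.583
sigma^2/(n*eps^2) = 52.7076 / 6491.583 ≈ 0.00811938

0.008119


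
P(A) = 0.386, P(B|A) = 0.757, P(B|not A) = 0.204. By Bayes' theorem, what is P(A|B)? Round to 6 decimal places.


P(A|B) = P(B|A)*P(A) / P(B), P(B) = P(B|A)*P(A) + P(B|not A)*P(not A)
P(B|A)*P(A) = 0.757 * 0.386 = 0.292202
P(B|not A)*P(not A) = 0.204 * 0.614 = 0.125256
P(B) = 0.292202 + 0.125256 = 0.417458
P(A|B) = 0.292202 / 0.417458 ≈ 0.69995544

0.699955


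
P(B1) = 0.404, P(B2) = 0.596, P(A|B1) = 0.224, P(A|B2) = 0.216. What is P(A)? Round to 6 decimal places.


P(A) = P(A|B1)*P(B1) + P(A|B2)*P(B2)
P(A|B1)*P(B1) = 0.224 * 0.404 = 0.090496
P(A|B2)*P(B2) = 0.216 * 0.596 = 0.128736
P(A) = 0.090496 + 0.128736 = 0.219232

0.219232


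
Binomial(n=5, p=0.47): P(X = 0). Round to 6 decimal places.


P = C(n,k) * p^k * (1-p)^(n-k)
C(5,0) = 1
p^k = 0.47^0 = 1
(1-p)^(n-k) = 0.53^5 ≈ 0.04181955
P = 1 * 1 * 0.04181955 ≈ 0.041820

0.041820


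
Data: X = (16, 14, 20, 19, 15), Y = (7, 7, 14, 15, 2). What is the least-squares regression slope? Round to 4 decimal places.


b = sum((xi-xbar)(yi-ybar)) / sum((xi-xbar)^2)
n = 5, xbar = 84/5 = 16.8, ybar = 45/5 = 9
Sxy = sum((xi-xbar)(yi-ybar)) = 49
Sxx = sum((xi-xbar)^2) = 26.8
b = Sxy / Sxx = 245/134 ≈ 1.828358

1.8284


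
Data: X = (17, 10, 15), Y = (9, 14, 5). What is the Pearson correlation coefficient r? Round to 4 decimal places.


r = sum((xi-xbar)(yi-ybar)) / sqrt(sum((xi-xbar)^2) * sum((yi-ybar)^2))
n = 3, xbar = 42/3 = 14, ybar = 28/3 ≈ 9.333333
Sxy = sum((xi-xbar)(yi-ybar)) = -24
Sxx = sum((xi-xbar)^2) = 26
Syy = sum((yi-ybar)^2) = 122/3 ≈ 40.666667
sqrt(Sxx*Syy) ≈ 32.516662
r = Sxy / sqrt(Sxx*Syy) = -24 / 32.516662 ≈ -0.738083

-0.7381


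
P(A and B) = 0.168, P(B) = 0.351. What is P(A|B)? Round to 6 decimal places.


P(A|B) = P(A and B) / P(B) = 0.168 / 0.351 = 56/117 ≈ 0.47863248

0.478632


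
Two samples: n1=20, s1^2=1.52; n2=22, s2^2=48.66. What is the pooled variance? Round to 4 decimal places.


sp^2 = ((n1-1)*s1^2 + (n2-1)*s2^2)/(n1+n2-2)
(n1-1)*s1^2 = 19 * 1.52 = 28.88
(n2-1)*s2^2 = 21 * 48.66 = 1021.86
numerator = 28.88 + 1021.86 = 1050.74
n1+n2-2 = 40
sp^2 = 1050.74 / 40 = 26.2685

26.2685


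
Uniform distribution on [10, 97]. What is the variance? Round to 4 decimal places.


Var = (b-a)^2 / 12
(b-a)^2 = (97 - 10)^2 = 7569
Var = 7569/12 = 630.75

630.7500


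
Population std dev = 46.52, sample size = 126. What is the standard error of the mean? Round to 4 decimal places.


SE = sigma / sqrt(n)
sqrt(126) ≈ 11.224972
SE = 46.52 / 11.224972 ≈ 4.144331

4.1443


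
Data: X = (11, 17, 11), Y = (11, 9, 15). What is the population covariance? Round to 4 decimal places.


Cov = (1/n)*sum((xi-xbar)(yi-ybar))
n = 3, xbar = 39/3 = 13, ybar = 35/3 ≈ 11.666667
sum((xi-xbar)(yi-ybar)) = -16
Cov = -16 / 3 = -16/3 ≈ -5.333333

-5.3333


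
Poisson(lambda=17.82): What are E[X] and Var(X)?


E[X] = Var(X) = lambda = 17.82

17.82, 17.82


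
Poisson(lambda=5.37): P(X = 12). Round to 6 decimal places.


P = e^(-lam) * lam^k / k!
e^(-5.37) ≈ 0.004654131
lam^k = 5.37^12 ≈ 575031225.353217
k! = 12! = 479001600
P = 0.004654131 * 575031225.353217 / 479001600 ≈ 0.005587

0.005587


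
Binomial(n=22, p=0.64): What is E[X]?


E[X] = n*p = 22 * 0.64 = 14.08

14.08


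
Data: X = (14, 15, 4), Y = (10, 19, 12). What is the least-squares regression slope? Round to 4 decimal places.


b = sum((xi-xbar)(yi-ybar)) / sum((xi-xbar)^2)
n = 3, xbar = 33/3 = 11, ybar = 41/3 ≈ 13.666667
Sxy = sum((xi-xbar)(yi-ybar)) = 22
Sxx = sum((xi-xbar)^2) = 74
b = Sxy / Sxx = 11/37 ≈ 0.297297

0.2973


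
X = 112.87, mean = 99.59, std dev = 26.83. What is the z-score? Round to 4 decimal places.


z = (X - mu) / sigma
X - mu = 112.87 - 99.59 = 13.28
z = 13.28 / 26.83 = 1328/2683 ≈ 0.494968

0.4950


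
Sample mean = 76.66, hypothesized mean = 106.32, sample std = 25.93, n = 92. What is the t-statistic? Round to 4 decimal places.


t = (xbar - mu0) / (s/sqrt(n))
xbar - mu0 = 76.66 - 106.32 = -29.66
sqrt(92) ≈ 9.59166305
s/sqrt(n) = 25.93 / 9.59166305 ≈ 2.70338938
t = -29.66 / 2.70338938 ≈ -10.971412

-10.9714


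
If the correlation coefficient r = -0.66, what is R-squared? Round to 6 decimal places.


R^2 = r^2 = (-0.66)^2 = 0.4356

0.435600


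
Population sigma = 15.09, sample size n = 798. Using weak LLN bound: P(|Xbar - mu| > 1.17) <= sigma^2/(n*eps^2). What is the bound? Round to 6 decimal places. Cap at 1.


bound = min(1, sigma^2/(n*eps^2))
sigma^2 = 15.09^2 = 227.7081
n*eps^2 = 798 * 1.17^2 = 798 * 1.3689 = 1092.3822
sigma^2/(n*eps^2) = 227.7081 / 1092.3822 ≈ 0.20845094

0.208451


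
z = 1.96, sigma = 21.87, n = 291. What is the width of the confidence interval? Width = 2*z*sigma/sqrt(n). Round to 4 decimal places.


width = 2*z*sigma/sqrt(n)
2*z*sigma = 2 * 1.96 * 21.87 = 85.7304
sqrt(291) ≈ 17.058722
width = 85.7304 / 17.058722 ≈ 5.025605

5.0256


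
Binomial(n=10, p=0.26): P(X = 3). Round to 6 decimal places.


P = C(n,k) * p^k * (1-p)^(n-k)
C(10,3) = 120
p^k = 0.26^3 = 0.017576
(1-p)^(n-k) = 0.74^7 ≈ 0.1215128
P = 120 * 0.017576 * 0.1215128 ≈ 0.256285

0.256285


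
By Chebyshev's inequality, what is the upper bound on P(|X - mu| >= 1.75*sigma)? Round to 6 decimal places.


P <= 1/k^2
k^2 = 1.75^2 = 3.0625
1/k^2 = 1 / 3.0625 = 16/49 ≈ 0.32653061

0.326531


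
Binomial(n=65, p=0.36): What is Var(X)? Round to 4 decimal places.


Var = n*p*(1-p) = 65 * 0.36 * 0.64 = 14.976

14.9760


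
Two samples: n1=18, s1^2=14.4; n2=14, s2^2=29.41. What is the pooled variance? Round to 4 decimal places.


sp^2 = ((n1-1)*s1^2 + (n2-1)*s2^2)/(n1+n2-2)
(n1-1)*s1^2 = 17 * 14.4 = 244.8
(n2-1)*s2^2 = 13 * 29.41 = 382.33
numerator = 244.8 + 382.33 = 627.13
n1+n2-2 = 30
sp^2 = 627.13 / 30 = 62713/3000 ≈ 20.904333

20.9043


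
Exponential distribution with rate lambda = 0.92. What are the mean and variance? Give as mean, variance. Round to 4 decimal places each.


mean = 1/lam, var = 1/lam^2
mean = 1 / 0.92 = 25/23 ≈ 1.086957
lam^2 = 0.92^2 = 0.8464
var = 1 / 0.8464 = 625/529 ≈ 1.181474

1.0870, 1.1815


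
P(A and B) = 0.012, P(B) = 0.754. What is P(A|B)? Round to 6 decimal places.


P(A|B) = P(A and B) / P(B) = 0.012 / 0.754 = 6/377 ≈ 0.01591512

0.015915


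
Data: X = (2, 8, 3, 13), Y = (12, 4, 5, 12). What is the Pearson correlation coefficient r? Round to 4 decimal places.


r = sum((xi-xbar)(yi-ybar)) / sqrt(sum((xi-xbar)^2) * sum((yi-ybar)^2))
n = 4, xbar = 26/4 = 6.5, ybar = 33/4 = 8.25
Sxy = sum((xi-xbar)(yi-ybar)) = 12.5
Sxx = sum((xi-xbar)^2) = 77
Syy = sum((yi-ybar)^2) = 56.75
sqrt(Sxx*Syy) ≈ 66.104085
r = Sxy / sqrt(Sxx*Syy) = 12.5 / 66.104085 ≈ 0.189096

0.1891


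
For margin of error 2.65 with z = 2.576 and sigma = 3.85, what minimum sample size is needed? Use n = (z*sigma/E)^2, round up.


z*sigma/E = 2.576 * 3.85 / 2.65 = 24794/6625 ≈ 3.742491
(z*sigma/E)^2 ≈ 14.006236
round up: n = 15

15


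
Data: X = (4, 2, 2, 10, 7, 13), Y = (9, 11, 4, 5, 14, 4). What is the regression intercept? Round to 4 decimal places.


a = ybar - b*xbar, where b = sum((xi-xbar)(yi-ybar)) / sum((xi-xbar)^2)
n = 6, xbar = 38/6 = 19/3 ≈ 6.333333, ybar = 47/6 ≈ 7.833333
Sxy = sum((xi-xbar)(yi-ybar)) = -95/3 ≈ -31.666667
Sxx = sum((xi-xbar)^2) = 304/3 ≈ 101.333333
b = Sxy / Sxx = -0.3125
a = 7.833333 - (-0.3125) * 6.333333 = 9.8125

9.8125


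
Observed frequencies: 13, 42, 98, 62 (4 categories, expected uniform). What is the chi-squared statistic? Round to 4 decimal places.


chi2 = sum((O-E)^2/E), E = total/4
total = 215, E = 215/4 = 53.75
(13 - 53.75)^2 / 53.75 = 1660.5625 / 53.75 = 26569/860 ≈ 30.894186
(42 - 53.75)^2 / 53.75 = 138.0625 / 53.75 = 2209/860 ≈ 2.568605
(98 - 53.75)^2 / 53.75 = 1958.0625 / 53.75 = 31329/860 ≈ 36.429070
(62 - 53.75)^2 / 53.75 = 68.0625 / 53.75 = 1089/860 ≈ 1.266279
chi2 = 15299/215 ≈ 71.158140

71.1581


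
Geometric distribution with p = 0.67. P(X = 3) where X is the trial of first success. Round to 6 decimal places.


P = (1-p)^(k-1) * p
(1-p)^(k-1) = 0.33^2 = 0.1089
P = 0.1089 * 0.67 = 0.072963

0.072963


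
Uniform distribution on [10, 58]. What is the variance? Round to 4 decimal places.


Var = (b-a)^2 / 12
(b-a)^2 = (58 - 10)^2 = 2304
Var = 2304/12 = 192

192.0000


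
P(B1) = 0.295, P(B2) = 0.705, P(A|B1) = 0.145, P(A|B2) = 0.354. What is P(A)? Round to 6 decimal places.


P(A) = P(A|B1)*P(B1) + P(A|B2)*P(B2)
P(A|B1)*P(B1) = 0.145 * 0.295 = 0.042775
P(A|B2)*P(B2) = 0.354 * 0.705 = 0.24957
P(A) = 0.042775 + 0.24957 = 0.292345

0.292345


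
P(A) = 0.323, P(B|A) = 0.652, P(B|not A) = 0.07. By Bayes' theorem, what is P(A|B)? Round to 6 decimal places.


P(A|B) = P(B|A)*P(A) / P(B), P(B) = P(B|A)*P(A) + P(B|not A)*P(not A)
P(B|A)*P(A) = 0.652 * 0.323 = 0.210596
P(B|not A)*P(not A) = 0.07 * 0.677 = 0.04739
P(B) = 0.210596 + 0.04739 = 0.257986
P(A|B) = 0.210596 / 0.257986 ≈ 0.81630786

0.816308


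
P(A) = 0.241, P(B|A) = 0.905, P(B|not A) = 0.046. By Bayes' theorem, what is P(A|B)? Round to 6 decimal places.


P(A|B) = P(B|A)*P(A) / P(B), P(B) = P(B|A)*P(A) + P(B|not A)*P(not A)
P(B|A)*P(A) = 0.905 * 0.241 = 0.218105
P(B|not A)*P(not A) = 0.046 * 0.759 = 0.034914
P(B) = 0.218105 + 0.034914 = 0.253019
P(A|B) = 0.218105 / 0.253019 ≈ 0.86201036

0.862010


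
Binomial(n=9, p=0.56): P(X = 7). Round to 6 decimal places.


P = C(n,k) * p^k * (1-p)^(n-k)
C(9,7) = 36
p^k = 0.56^7 ≈ 0.01727095
(1-p)^(n-k) = 0.44^2 = 0.1936
P = 36 * 0.01727095 * 0.1936 ≈ 0.120372

0.120372


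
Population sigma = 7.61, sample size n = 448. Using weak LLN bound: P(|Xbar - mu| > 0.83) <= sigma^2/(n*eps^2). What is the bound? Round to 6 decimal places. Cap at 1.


bound = min(1, sigma^2/(n*eps^2))
sigma^2 = 7.61^2 = 57.9121
n*eps^2 = 448 * 0.83^2 = 448 * 0.6889 = 308.6272
sigma^2/(n*eps^2) = 57.9121 / 308.6272 ≈ 0.18764419

0.187644


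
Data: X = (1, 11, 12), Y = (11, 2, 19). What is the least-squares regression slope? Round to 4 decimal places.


b = sum((xi-xbar)(yi-ybar)) / sum((xi-xbar)^2)
n = 3, xbar = 24/3 = 8, ybar = 32/3 ≈ 10.666667
Sxy = sum((xi-xbar)(yi-ybar)) = 5
Sxx = sum((xi-xbar)^2) = 74
b = Sxy / Sxx = 5/74 ≈ 0.067568

0.0676


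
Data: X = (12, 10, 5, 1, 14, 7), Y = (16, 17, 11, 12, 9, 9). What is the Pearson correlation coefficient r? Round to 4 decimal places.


r = sum((xi-xbar)(yi-ybar)) / sqrt(sum((xi-xbar)^2) * sum((yi-ybar)^2))
n = 6, xbar = 49/6 ≈ 8.166667, ybar = 74/6 = 37/3 ≈ 12.333333
Sxy = sum((xi-xbar)(yi-ybar)) = 41/3 ≈ 13.666667
Sxx = sum((xi-xbar)^2) = 689/6 ≈ 114.833333
Syy = sum((yi-ybar)^2) = 178/3 ≈ 59.333333
sqrt(Sxx*Syy) ≈ 82.543591
r = Sxy / sqrt(Sxx*Syy) = 13.666667 / 82.543591 ≈ 0.165569

0.1656


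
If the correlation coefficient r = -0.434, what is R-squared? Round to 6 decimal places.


R^2 = r^2 = (-0.434)^2 = 0.188356

0.188356


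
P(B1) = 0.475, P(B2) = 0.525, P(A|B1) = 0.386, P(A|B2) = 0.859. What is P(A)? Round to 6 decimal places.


P(A) = P(A|B1)*P(B1) + P(A|B2)*P(B2)
P(A|B1)*P(B1) = 0.386 * 0.475 = 0.18335
P(A|B2)*P(B2) = 0.859 * 0.525 = 0.450975
P(A) = 0.18335 + 0.450975 = 0.634325

0.634325


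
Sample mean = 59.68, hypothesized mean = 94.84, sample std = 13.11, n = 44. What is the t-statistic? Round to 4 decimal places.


t = (xbar - mu0) / (s/sqrt(n))
xbar - mu0 = 59.68 - 94.84 = -35.16
sqrt(44) ≈ 6.63324958
s/sqrt(n) = 13.11 / 6.63324958 ≈ 1.97640686
t = -35.16 / 1.97640686 ≈ -17.789859

-17.7899


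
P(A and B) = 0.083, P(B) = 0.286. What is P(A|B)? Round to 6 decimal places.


P(A|B) = P(A and B) / P(B) = 0.083 / 0.286 = 83/286 ≈ 0.29020979

0.290210


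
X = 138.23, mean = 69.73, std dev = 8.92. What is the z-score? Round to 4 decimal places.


z = (X - mu) / sigma
X - mu = 138.23 - 69.73 = 68.5
z = 68.5 / 8.92 = 3425/446 ≈ 7.679372

7.6794


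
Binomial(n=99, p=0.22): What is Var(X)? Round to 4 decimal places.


Var = n*p*(1-p) = 99 * 0.22 * 0.78 = 16.9884

16.9884


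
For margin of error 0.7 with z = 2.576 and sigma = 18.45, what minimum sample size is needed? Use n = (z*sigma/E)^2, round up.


z*sigma/E = 2.576 * 18.45 / 0.7 = 67.896
(z*sigma/E)^2 = 4609.866816
round up: n = 4610

4610


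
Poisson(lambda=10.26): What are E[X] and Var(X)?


E[X] = Var(X) = lambda = 10.26

10.26, 10.26


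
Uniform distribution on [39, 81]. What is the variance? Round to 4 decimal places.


Var = (b-a)^2 / 12
(b-a)^2 = (81 - 39)^2 = 1764
Var = 1764/12 = 147

147.0000


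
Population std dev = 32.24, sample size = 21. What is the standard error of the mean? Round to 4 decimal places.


SE = sigma / sqrt(n)
sqrt(21) ≈ 4.582576
SE = 32.24 / 4.582576 ≈ 7.035345

7.0353


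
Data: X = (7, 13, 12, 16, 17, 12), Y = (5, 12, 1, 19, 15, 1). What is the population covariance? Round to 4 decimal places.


Cov = (1/n)*sum((xi-xbar)(yi-ybar))
n = 6, xbar = 77/6 ≈ 12.833333, ybar = 53/6 ≈ 8.833333
sum((xi-xbar)(yi-ybar)) = 563/6 ≈ 93.833333
Cov = 93.833333 / 6 = 563/36 ≈ 15.638889

15.6389


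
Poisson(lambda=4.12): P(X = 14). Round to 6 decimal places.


P = e^(-lam) * lam^k / k!
e^(-4.12) ≈ 0.01624451
lam^k = 4.12^14 ≈ 406032712.532396
k! = 14! = 87178291200
P = 0.01624451 * 406032712.532396 / 87178291200 ≈ 0.000076

0.000076


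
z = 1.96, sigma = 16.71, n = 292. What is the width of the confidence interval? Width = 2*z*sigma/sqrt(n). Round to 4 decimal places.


width = 2*z*sigma/sqrt(n)
2*z*sigma = 2 * 1.96 * 16.71 = 65.5032
sqrt(292) ≈ 17.088007
width = 65.5032 / 17.088007 ≈ 3.833285

3.8333


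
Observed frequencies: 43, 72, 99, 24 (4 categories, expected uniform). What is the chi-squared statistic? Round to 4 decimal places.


chi2 = sum((O-E)^2/E), E = total/4
total = 238, E = 238/4 = 59.5
(43 - 59.5)^2 / 59.5 = 272.25 / 59.5 = 1089/238 ≈ 4.575630
(72 - 59.5)^2 / 59.5 = 156.25 / 59.5 = 625/238 ≈ 2.626050
(99 - 59.5)^2 / 59.5 = 1560.25 / 59.5 = 6241/238 ≈ 26.222689
(24 - 59.5)^2 / 59.5 = 1260.25 / 59.5 = 5041/238 ≈ 21.180672
chi2 = 6498/119 ≈ 54.605042

54.6050


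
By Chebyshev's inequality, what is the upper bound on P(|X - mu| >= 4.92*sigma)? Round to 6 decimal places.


P <= 1/k^2
k^2 = 4.92^2 = 24.2064
1/k^2 = 1 / 24.2064 ≈ 0.04131139

0.041311


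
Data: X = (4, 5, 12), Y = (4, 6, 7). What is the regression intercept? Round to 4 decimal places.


a = ybar - b*xbar, where b = sum((xi-xbar)(yi-ybar)) / sum((xi-xbar)^2)
n = 3, xbar = 21/3 = 7, ybar = 17/3 ≈ 5.666667
Sxy = sum((xi-xbar)(yi-ybar)) = 11
Sxx = sum((xi-xbar)^2) = 38
b = Sxy / Sxx = 11/38 ≈ 0.289474
a = 5.666667 - 0.289474 * 7 = 415/114 ≈ 3.640351

3.6404


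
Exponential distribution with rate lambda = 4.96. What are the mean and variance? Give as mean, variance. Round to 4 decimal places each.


mean = 1/lam, var = 1/lam^2
mean = 1 / 4.96 = 25/124 ≈ 0.201613
lam^2 = 4.96^2 = 24.6016
var = 1 / 24.6016 ≈ 0.040648

0.2016, 0.0406


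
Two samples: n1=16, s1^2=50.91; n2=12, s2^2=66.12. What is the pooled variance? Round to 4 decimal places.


sp^2 = ((n1-1)*s1^2 + (n2-1)*s2^2)/(n1+n2-2)
(n1-1)*s1^2 = 15 * 50.91 = 763.65
(n2-1)*s2^2 = 11 * 66.12 = 727.32
numerator = 763.65 + 727.32 = 1490.97
n1+n2-2 = 26
sp^2 = 1490.97 / 26 = 57.345

57.3450


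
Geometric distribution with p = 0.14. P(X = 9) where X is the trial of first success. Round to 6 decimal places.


P = (1-p)^(k-1) * p
(1-p)^(k-1) = 0.86^8 ≈ 0.2992179
P = 0.2992179 * 0.14 ≈ 0.04189051

0.041891


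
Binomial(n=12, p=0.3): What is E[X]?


E[X] = n*p = 12 * 0.3 = 3.6

3.6


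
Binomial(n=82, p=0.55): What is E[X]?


E[X] = n*p = 82 * 0.55 = 45.1

45.1


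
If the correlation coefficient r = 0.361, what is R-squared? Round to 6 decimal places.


R^2 = r^2 = (0.361)^2 = 0.130321

0.130321


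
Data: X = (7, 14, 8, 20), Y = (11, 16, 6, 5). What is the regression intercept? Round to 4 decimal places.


a = ybar - b*xbar, where b = sum((xi-xbar)(yi-ybar)) / sum((xi-xbar)^2)
n = 4, xbar = 49/4 = 12.25, ybar = 38/4 = 9.5
Sxy = sum((xi-xbar)(yi-ybar)) = -16.5
Sxx = sum((xi-xbar)^2) = 108.75
b = Sxy / Sxx = -22/145 ≈ -0.151724
a = 9.5 - (-0.151724) * 12.25 = 1647/145 ≈ 11.358621

11.3586


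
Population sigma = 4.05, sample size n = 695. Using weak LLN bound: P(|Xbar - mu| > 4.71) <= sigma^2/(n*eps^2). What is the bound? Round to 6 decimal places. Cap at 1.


bound = min(1, sigma^2/(n*eps^2))
sigma^2 = 4.05^2 = 16.4025
n*eps^2 = 695 * 4.71^2 = 695 * 22.1841 = 15417.9495
sigma^2/(n*eps^2) = 16.4025 / 15417.9495 ≈ 0.00106386

0.001064


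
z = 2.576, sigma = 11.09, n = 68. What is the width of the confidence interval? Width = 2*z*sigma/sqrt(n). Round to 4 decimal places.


width = 2*z*sigma/sqrt(n)
2*z*sigma = 2 * 2.576 * 11.09 = 57.13568
sqrt(68) ≈ 8.246211
width = 57.13568 / 8.246211 ≈ 6.928719

6.9287


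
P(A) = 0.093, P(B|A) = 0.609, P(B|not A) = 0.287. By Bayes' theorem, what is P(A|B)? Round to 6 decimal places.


P(A|B) = P(B|A)*P(A) / P(B), P(B) = P(B|A)*P(A) + P(B|not A)*P(not A)
P(B|A)*P(A) = 0.609 * 0.093 = 0.056637
P(B|not A)*P(not A) = 0.287 * 0.907 = 0.260309
P(B) = 0.056637 + 0.260309 = 0.316946
P(A|B) = 0.056637 / 0.316946 ≈ 0.17869606

0.178696


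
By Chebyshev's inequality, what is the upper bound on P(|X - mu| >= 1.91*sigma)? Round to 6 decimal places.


P <= 1/k^2
k^2 = 1.91^2 = 3.6481
1/k^2 = 1 / 3.6481 ≈ 0.27411529

0.274115


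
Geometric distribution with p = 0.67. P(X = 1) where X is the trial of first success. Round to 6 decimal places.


P = (1-p)^(k-1) * p
(1-p)^(k-1) = 0.33^0 = 1
P = 1 * 0.67 = 0.67

0.670000


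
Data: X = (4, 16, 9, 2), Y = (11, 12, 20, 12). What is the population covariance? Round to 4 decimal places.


Cov = (1/n)*sum((xi-xbar)(yi-ybar))
n = 4, xbar = 31/4 = 7.75, ybar = 55/4 = 13.75
sum((xi-xbar)(yi-ybar)) = 13.75
Cov = 13.75 / 4 = 3.4375

3.4375


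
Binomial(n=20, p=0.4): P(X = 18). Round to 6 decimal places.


P = C(n,k) * p^k * (1-p)^(n-k)
C(20,18) = 190
p^k = 0.4^18 ≈ 0.00000006871948
(1-p)^(n-k) = 0.6^2 = 0.36
P = 190 * 0.00000006871948 * 0.36 ≈ 0.000005

0.000005


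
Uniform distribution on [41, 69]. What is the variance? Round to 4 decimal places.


Var = (b-a)^2 / 12
(b-a)^2 = (69 - 41)^2 = 784
Var = 784/12 ≈ 65.333333

65.3333


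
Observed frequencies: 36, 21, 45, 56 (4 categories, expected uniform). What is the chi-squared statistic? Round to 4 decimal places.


chi2 = sum((O-E)^2/E), E = total/4
total = 158, E = 158/4 = 39.5
(36 - 39.5)^2 / 39.5 = 12.25 / 39.5 = 49/158 ≈ 0.310127
(21 - 39.5)^2 / 39.5 = 342.25 / 39.5 = 1369/158 ≈ 8.664557
(45 - 39.5)^2 / 39.5 = 30.25 / 39.5 = 121/158 ≈ 0.765823
(56 - 39.5)^2 / 39.5 = 272.25 / 39.5 = 1089/158 ≈ 6.892405
chi2 = 1314/79 ≈ 16.632911

16.6329


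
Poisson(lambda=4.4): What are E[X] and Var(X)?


E[X] = Var(X) = lambda = 4.4

4.4, 4.4


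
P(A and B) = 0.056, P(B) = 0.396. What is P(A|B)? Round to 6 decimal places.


P(A|B) = P(A and B) / P(B) = 0.056 / 0.396 = 14/99 ≈ 0.14141414

0.141414


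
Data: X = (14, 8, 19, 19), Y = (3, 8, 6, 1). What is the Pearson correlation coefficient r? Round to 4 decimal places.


r = sum((xi-xbar)(yi-ybar)) / sqrt(sum((xi-xbar)^2) * sum((yi-ybar)^2))
n = 4, xbar = 60/4 = 15, ybar = 18/4 = 4.5
Sxy = sum((xi-xbar)(yi-ybar)) = -31
Sxx = sum((xi-xbar)^2) = 82
Syy = sum((yi-ybar)^2) = 29
sqrt(Sxx*Syy) ≈ 48.764741
r = Sxy / sqrt(Sxx*Syy) = -31 / 48.764741 ≈ -0.635705

-0.6357


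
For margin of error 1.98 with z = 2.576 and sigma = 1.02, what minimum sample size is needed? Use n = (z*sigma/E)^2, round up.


z*sigma/E = 2.576 * 1.02 / 1.98 = 5474/4125 ≈ 1.327030
(z*sigma/E)^2 ≈ 1.761009
round up: n = 2

2


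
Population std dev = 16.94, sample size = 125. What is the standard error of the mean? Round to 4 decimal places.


SE = sigma / sqrt(n)
sqrt(125) ≈ 11.180340
SE = 16.94 / 11.180340 ≈ 1.515160

1.5152


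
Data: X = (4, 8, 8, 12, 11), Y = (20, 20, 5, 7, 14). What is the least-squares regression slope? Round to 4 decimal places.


b = sum((xi-xbar)(yi-ybar)) / sum((xi-xbar)^2)
n = 5, xbar = 43/5 = 8.6, ybar = 66/5 = 13.2
Sxy = sum((xi-xbar)(yi-ybar)) = -49.6
Sxx = sum((xi-xbar)^2) = 39.2
b = Sxy / Sxx = -62/49 ≈ -1.265306

-1.2653


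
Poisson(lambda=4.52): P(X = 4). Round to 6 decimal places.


P = e^(-lam) * lam^k / k!
e^(-4.52) ≈ 0.01088902
lam^k = 4.52^4 ≈ 417.401244
k! = 4! = 24
P = 0.01088902 * 417.401244 / 24 ≈ 0.189379

0.189379


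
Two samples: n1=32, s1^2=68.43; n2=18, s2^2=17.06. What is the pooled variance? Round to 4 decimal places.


sp^2 = ((n1-1)*s1^2 + (n2-1)*s2^2)/(n1+n2-2)
(n1-1)*s1^2 = 31 * 68.43 = 2121.33
(n2-1)*s2^2 = 17 * 17.06 = 290.02
numerator = 2121.33 + 290.02 = 2411.35
n1+n2-2 = 48
sp^2 = 2411.35 / 48 = 48227/960 ≈ 50.236458

50.2365


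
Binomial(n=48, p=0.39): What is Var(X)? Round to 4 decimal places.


Var = n*p*(1-p) = 48 * 0.39 * 0.61 = 11.4192

11.4192


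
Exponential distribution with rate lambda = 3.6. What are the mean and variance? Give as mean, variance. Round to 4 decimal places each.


mean = 1/lam, var = 1/lam^2
mean = 1 / 3.6 = 5/18 ≈ 0.277778
lam^2 = 3.6^2 = 12.96
var = 1 / 12.96 = 25/324 ≈ 0.077160

0.2778, 0.0772


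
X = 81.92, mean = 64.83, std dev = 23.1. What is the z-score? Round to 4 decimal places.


z = (X - mu) / sigma
X - mu = 81.92 - 64.83 = 17.09
z = 17.09 / 23.1 = 1709/2310 ≈ 0.739827

0.7398


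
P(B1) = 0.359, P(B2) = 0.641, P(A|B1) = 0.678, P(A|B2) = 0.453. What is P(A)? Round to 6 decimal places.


P(A) = P(A|B1)*P(B1) + P(A|B2)*P(B2)
P(A|B1)*P(B1) = 0.678 * 0.359 = 0.243402
P(A|B2)*P(B2) = 0.453 * 0.641 = 0.290373
P(A) = 0.243402 + 0.290373 = 0.533775

0.533775


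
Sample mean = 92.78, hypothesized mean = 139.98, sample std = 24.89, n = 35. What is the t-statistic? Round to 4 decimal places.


t = (xbar - mu0) / (s/sqrt(n))
xbar - mu0 = 92.78 - 139.98 = -47.2
sqrt(35) ≈ 5.91607978
s/sqrt(n) = 24.89 / 5.91607978 ≈ 4.20717788
t = -47.2 / 4.20717788 ≈ -11.218922

-11.2189
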